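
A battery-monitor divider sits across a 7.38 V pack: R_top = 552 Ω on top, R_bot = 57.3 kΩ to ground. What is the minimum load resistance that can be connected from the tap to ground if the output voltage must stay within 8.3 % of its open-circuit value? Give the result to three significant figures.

R_L(min) ≈ 6.04 kΩ

Output resistance R_th = R_top‖R_bot = (552 × 57300)/57850 = 546.7 Ω.
The fractional drop is R_th/(R_th + R_L); requiring this ≤ 0.0830 gives R_L ≥ R_th(1/0.0830 − 1) = 546.7 × 11.05 = 6.04 kΩ.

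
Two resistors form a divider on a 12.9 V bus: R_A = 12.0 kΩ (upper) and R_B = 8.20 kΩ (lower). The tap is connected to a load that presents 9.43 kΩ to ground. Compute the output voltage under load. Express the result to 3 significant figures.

V_out ≈ 3.45 V

The load sits in parallel with R_B: R_B‖R_L = (8.20 × 9.43) / (8.20 + 9.43) = 4.386 kΩ.
V_out = 12.9 × 4.386 / (12.0 + 4.386) = 12.9 × 4.386/16.39 = 3.45 V.
(Unloaded it would have been 5.24 V.)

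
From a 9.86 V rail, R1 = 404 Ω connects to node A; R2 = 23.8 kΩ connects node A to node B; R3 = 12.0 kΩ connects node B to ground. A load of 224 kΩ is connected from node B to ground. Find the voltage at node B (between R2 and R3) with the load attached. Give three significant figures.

V ≈ 3.16 V

At node B, R3 is in parallel with the load: R3‖R_L = 11390 Ω.
Below node A the resistance is R2 + (R3‖R_L) = 35190 Ω, so V_A = 9.86 × 35190/35590 = 9.748 V.
Then V_B = V_A × (R3‖R_L)/(R2 + R3‖R_L) = 9.748 × 11390/35190 = 3.16 V.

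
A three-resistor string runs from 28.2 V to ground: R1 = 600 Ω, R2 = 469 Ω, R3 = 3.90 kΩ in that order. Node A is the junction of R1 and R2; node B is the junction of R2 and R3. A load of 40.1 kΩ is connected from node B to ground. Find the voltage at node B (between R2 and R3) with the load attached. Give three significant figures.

V ≈ 21.7 V

At node B, R3 is in parallel with the load: R3‖R_L = 3554 Ω.
Below node A the resistance is R2 + (R3‖R_L) = 4023 Ω, so V_A = 28.2 × 4023/4623 = 24.54 V.
Then V_B = V_A × (R3‖R_L)/(R2 + R3‖R_L) = 24.54 × 3554/4023 = 21.7 V.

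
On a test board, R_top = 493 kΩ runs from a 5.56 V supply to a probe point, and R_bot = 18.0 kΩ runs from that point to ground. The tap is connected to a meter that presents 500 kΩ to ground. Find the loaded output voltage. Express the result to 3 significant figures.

V_out ≈ 0.189 V

The load sits in parallel with R_bot: R_bot‖R_L = (18.0 × 500) / (18.0 + 500) = 17.37 kΩ.
V_out = 5.56 × 17.37 / (493 + 17.37) = 5.56 × 17.37/510.4 = 0.189 V.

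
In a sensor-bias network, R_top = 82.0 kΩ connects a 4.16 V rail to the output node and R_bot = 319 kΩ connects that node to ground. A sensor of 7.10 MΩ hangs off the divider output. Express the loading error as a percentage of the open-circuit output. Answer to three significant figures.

The divider's output (Thévenin) resistance is R_top‖R_bot = 65.23 kΩ.
Fractional drop under load = R_th/(R_th + R_L) = 65.23 / (65.23 + 7100) = 0.009104.
So the output falls by 0.910 %.

0.910 %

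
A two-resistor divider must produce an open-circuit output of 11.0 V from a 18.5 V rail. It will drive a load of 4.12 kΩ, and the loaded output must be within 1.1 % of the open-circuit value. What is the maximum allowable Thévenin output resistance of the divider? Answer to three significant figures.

Loading drop = R_th/(R_th + R_L) ≤ 0.0110, so R_th ≤ R_L · ε/(1−ε) = 4.12 kΩ × 0.0110/0.9890 = 45.8 Ω.
(Any R1, R2 with R2/(R1+R2) = 0.595 and R1‖R2 ≤ 45.8 Ω will meet the spec.)

R_th ≤ 45.8 Ω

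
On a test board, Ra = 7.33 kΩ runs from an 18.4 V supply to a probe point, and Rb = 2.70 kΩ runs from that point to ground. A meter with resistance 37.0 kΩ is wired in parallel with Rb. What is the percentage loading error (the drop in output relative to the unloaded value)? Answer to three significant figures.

The divider's output (Thévenin) resistance is Ra‖Rb = 1.973 kΩ.
Fractional drop under load = R_th/(R_th + R_L) = 1.973 / (1.973 + 37.0) = 0.05063.
So the output falls by 5.06 %.

5.06 %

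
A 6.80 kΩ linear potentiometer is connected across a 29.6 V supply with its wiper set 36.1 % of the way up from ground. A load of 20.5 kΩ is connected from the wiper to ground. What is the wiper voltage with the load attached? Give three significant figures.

V ≈ 9.93 V

The wiper splits the pot into (1−α)R = 4.345 kΩ above and αR = 2.455 kΩ below.
Lower section ‖ load = 2.192 kΩ.
V_wiper = 29.6 × 2.192/(4.345 + 2.192) = 9.93 V.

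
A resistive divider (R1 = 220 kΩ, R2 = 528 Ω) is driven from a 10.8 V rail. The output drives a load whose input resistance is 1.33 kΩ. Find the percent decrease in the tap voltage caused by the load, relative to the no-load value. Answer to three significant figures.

Unloaded V = 10.8 × 528/220500 = 0.02586 V.
Loaded: R2‖R_L = 378.0 Ω, giving V = 10.8 × 378.0/220400 = 0.01852 V.
Drop = (0.02586 − 0.01852) / 0.02586 = 28.4 %.

28.4 %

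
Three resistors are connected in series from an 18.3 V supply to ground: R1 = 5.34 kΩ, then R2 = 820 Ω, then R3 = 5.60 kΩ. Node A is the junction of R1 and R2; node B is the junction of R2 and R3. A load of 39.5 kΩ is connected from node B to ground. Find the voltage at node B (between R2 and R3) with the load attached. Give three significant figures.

At node B, R3 is in parallel with the load: R3‖R_L = 4905 Ω.
Below node A the resistance is R2 + (R3‖R_L) = 5725 Ω, so V_A = 18.3 × 5725/11060 = 9.468 V.
Then V_B = V_A × (R3‖R_L)/(R2 + R3‖R_L) = 9.468 × 4905/5725 = 8.11 V.

V ≈ 8.11 V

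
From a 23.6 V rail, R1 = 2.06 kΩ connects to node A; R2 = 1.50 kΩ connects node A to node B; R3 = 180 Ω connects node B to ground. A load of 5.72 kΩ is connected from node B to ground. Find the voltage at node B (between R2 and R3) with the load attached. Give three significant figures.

V ≈ 1.10 V

At node B, R3 is in parallel with the load: R3‖R_L = 174.5 Ω.
Below node A the resistance is R2 + (R3‖R_L) = 1675 Ω, so V_A = 23.6 × 1675/3735 = 10.58 V.
Then V_B = V_A × (R3‖R_L)/(R2 + R3‖R_L) = 10.58 × 174.5/1675 = 1.10 V.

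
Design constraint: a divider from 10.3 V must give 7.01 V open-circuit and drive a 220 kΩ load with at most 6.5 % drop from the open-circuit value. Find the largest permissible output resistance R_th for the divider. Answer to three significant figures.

Loading drop = R_th/(R_th + R_L) ≤ 0.0650, so R_th ≤ R_L · ε/(1−ε) = 220 kΩ × 0.0650/0.9350 = 15.3 kΩ.
(Any R1, R2 with R2/(R1+R2) = 0.681 and R1‖R2 ≤ 15.3 kΩ will meet the spec.)

R_th ≤ 15.3 kΩ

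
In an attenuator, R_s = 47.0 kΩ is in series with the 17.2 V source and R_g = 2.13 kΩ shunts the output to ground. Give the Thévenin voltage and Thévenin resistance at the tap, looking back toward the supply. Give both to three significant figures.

V_th = 0.746 V, R_th = 2.04 kΩ

V_th is the open-circuit tap voltage: 17.2 × 2.13/(47.0 + 2.13) = 0.746 V.
With the supply zeroed, R_s and R_g appear in parallel from the tap: R_th = R_s‖R_g = (47.0 × 2.13)/49.13 = 2.04 kΩ.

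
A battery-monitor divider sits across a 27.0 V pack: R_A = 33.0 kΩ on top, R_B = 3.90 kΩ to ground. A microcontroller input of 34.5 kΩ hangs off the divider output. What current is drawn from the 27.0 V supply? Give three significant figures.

I ≈ 0.740 mA

R_B‖R_L = 3.504 kΩ, so the source sees R_A + R_B‖R_L = 36.50 kΩ.
I = 27.0 V / 36.50 kΩ = 0.740 mA.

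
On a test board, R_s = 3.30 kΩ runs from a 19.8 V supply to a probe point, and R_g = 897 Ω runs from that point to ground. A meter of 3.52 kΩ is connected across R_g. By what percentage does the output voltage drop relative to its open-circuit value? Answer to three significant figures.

16.7 %

Unloaded V = 19.8 × 897/4197 = 4.232 V.
Loaded: R_g‖R_L = 714.8 Ω, giving V = 19.8 × 714.8/4015 = 3.525 V.
Drop = (4.232 − 3.525) / 4.232 = 16.7 %.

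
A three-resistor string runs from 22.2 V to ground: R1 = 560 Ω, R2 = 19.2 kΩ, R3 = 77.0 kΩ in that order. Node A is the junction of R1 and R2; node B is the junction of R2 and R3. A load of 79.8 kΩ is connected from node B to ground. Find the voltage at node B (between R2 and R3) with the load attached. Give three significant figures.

V ≈ 14.8 V

At node B, R3 is in parallel with the load: R3‖R_L = 39190 Ω.
Below node A the resistance is R2 + (R3‖R_L) = 58390 Ω, so V_A = 22.2 × 58390/58950 = 21.99 V.
Then V_B = V_A × (R3‖R_L)/(R2 + R3‖R_L) = 21.99 × 39190/58390 = 14.8 V.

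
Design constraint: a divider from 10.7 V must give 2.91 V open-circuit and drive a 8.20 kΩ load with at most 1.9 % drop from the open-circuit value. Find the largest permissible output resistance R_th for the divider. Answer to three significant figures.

Loading drop = R_th/(R_th + R_L) ≤ 0.0190, so R_th ≤ R_L · ε/(1−ε) = 8.20 kΩ × 0.0190/0.9810 = 159 Ω.
(Any R1, R2 with R2/(R1+R2) = 0.272 and R1‖R2 ≤ 159 Ω will meet the spec.)

R_th ≤ 159 Ω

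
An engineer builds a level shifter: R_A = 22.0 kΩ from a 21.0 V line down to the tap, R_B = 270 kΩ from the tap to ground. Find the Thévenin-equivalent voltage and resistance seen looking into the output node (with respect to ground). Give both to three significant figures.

V_th is the open-circuit tap voltage: 21.0 × 270/(22.0 + 270) = 19.4 V.
With the supply zeroed, R_A and R_B appear in parallel from the tap: R_th = R_A‖R_B = (22.0 × 270)/292.0 = 20.3 kΩ.

V_th = 19.4 V, R_th = 20.3 kΩ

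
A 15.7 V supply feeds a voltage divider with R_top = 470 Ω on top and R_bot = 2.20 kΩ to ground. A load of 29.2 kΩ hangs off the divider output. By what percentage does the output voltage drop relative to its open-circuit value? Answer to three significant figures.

1.31 %

The divider's output (Thévenin) resistance is R_top‖R_bot = 387.3 Ω.
Fractional drop under load = R_th/(R_th + R_L) = 387.3 / (387.3 + 29200) = 0.01309.
So the output falls by 1.31 %.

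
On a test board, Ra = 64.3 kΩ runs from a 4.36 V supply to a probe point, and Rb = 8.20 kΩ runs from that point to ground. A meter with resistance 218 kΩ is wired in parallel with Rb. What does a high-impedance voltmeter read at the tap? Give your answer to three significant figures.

The load sits in parallel with Rb: Rb‖R_L = (8.20 × 218) / (8.20 + 218) = 7.903 kΩ.
V_out = 4.36 × 7.903 / (64.3 + 7.903) = 4.36 × 7.903/72.20 = 0.477 V.
(Unloaded it would have been 0.493 V.)

V_out ≈ 0.477 V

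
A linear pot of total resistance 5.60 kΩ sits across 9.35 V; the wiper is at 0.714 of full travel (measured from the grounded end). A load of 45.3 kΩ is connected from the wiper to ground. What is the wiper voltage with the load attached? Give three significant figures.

The wiper splits the pot into (1−α)R = 1.602 kΩ above and αR = 3.998 kΩ below.
Lower section ‖ load = 3.674 kΩ.
V_wiper = 9.35 × 3.674/(1.602 + 3.674) = 6.51 V.

V ≈ 6.51 V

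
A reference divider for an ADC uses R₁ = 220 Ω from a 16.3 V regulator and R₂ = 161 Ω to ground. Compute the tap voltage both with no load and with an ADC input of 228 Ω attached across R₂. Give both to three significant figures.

Unloaded: 6.89 V; loaded: 4.89 V

Open-circuit: V = 16.3 × 161/(220 + 161) = 6.89 V.
With the load, R₂ becomes R₂‖R_L = 94.37 Ω, so V = 16.3 × 94.37/314.4 = 4.89 V.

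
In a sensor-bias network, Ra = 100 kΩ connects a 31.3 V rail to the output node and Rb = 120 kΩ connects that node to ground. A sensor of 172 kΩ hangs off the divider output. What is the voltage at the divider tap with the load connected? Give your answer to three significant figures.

V_out ≈ 13.0 V

The load sits in parallel with Rb: Rb‖R_L = (120 × 172) / (120 + 172) = 70.68 kΩ.
V_out = 31.3 × 70.68 / (100 + 70.68) = 31.3 × 70.68/170.7 = 13.0 V.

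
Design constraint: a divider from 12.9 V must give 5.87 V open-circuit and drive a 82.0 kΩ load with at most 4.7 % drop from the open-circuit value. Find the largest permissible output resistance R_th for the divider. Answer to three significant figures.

Loading drop = R_th/(R_th + R_L) ≤ 0.0470, so R_th ≤ R_L · ε/(1−ε) = 82.0 kΩ × 0.0470/0.9530 = 4.04 kΩ.
(Any R1, R2 with R2/(R1+R2) = 0.455 and R1‖R2 ≤ 4.04 kΩ will meet the spec.)

R_th ≤ 4.04 kΩ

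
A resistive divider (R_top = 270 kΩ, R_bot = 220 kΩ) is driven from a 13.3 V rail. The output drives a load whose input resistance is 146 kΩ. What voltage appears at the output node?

The load sits in parallel with R_bot: R_bot‖R_L = (220 × 146) / (220 + 146) = 87.76 kΩ.
V_out = 13.3 × 87.76 / (270 + 87.76) = 13.3 × 87.76/357.8 = 3.26 V.

V_out ≈ 3.26 V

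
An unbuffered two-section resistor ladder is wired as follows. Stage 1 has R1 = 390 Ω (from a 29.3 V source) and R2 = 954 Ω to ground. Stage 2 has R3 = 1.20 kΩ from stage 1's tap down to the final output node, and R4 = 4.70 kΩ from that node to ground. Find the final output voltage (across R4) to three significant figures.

V_out ≈ 15.8 V

Stage 2 presents R3+R4 = 5900 Ω as a load on stage 1's tap.
Stage 1's lower leg becomes R2‖(R3+R4) = 821.2 Ω, so V_mid = 29.3 × 821.2/1211 = 19.87 V.
Stage 2 is itself unloaded: V_out = V_mid × R4/(R3+R4) = 19.87 × 4700/5900 = 15.8 V.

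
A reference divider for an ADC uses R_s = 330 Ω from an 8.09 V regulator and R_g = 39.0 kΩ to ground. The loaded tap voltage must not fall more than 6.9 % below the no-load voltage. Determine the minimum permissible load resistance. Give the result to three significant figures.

Output resistance R_th = R_s‖R_g = (330 × 39000)/39330 = 327.2 Ω.
The fractional drop is R_th/(R_th + R_L); requiring this ≤ 0.0690 gives R_L ≥ R_th(1/0.0690 − 1) = 327.2 × 13.49 = 4.42 kΩ.

R_L(min) ≈ 4.42 kΩ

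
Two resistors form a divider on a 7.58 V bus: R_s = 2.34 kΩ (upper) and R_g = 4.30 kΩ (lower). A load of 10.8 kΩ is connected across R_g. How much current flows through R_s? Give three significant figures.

I ≈ 1.40 mA

R_g‖R_L = 3.075 kΩ, so the source sees R_s + R_g‖R_L = 5.415 kΩ.
I = 7.58 V / 5.415 kΩ = 1.40 mA.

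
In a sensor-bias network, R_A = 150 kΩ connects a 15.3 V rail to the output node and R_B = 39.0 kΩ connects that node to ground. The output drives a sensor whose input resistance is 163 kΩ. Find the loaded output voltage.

The load sits in parallel with R_B: R_B‖R_L = (39.0 × 163) / (39.0 + 163) = 31.47 kΩ.
V_out = 15.3 × 31.47 / (150 + 31.47) = 15.3 × 31.47/181.5 = 2.65 V.
(Unloaded it would have been 3.16 V.)

V_out ≈ 2.65 V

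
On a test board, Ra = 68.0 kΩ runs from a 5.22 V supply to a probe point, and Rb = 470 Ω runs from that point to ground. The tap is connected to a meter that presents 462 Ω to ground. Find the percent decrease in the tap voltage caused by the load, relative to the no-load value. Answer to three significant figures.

50.3 %

The divider's output (Thévenin) resistance is Ra‖Rb = 466.8 Ω.
Fractional drop under load = R_th/(R_th + R_L) = 466.8 / (466.8 + 462) = 0.5026.
So the output falls by 50.3 %.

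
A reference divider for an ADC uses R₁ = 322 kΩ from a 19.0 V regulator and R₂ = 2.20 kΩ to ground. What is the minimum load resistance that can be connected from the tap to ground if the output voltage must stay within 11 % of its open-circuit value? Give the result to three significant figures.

R_L(min) ≈ 17.7 kΩ

Output resistance R_th = R₁‖R₂ = (322 × 2.20)/324.2 = 2.185 kΩ.
The fractional drop is R_th/(R_th + R_L); requiring this ≤ 0.110 gives R_L ≥ R_th(1/0.110 − 1) = 2.185 × 8.091 = 17.7 kΩ.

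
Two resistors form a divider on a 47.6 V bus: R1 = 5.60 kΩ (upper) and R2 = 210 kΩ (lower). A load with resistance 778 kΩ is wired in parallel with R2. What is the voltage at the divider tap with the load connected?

V_out ≈ 46.0 V

The load sits in parallel with R2: R2‖R_L = (210 × 778) / (210 + 778) = 165.4 kΩ.
V_out = 47.6 × 165.4 / (5.60 + 165.4) = 47.6 × 165.4/171.0 = 46.0 V.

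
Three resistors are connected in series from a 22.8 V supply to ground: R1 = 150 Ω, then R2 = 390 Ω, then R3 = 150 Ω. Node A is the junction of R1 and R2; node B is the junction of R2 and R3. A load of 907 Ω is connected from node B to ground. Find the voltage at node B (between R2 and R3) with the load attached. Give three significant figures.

V ≈ 4.39 V

At node B, R3 is in parallel with the load: R3‖R_L = 128.7 Ω.
Below node A the resistance is R2 + (R3‖R_L) = 518.7 Ω, so V_A = 22.8 × 518.7/668.7 = 17.69 V.
Then V_B = V_A × (R3‖R_L)/(R2 + R3‖R_L) = 17.69 × 128.7/518.7 = 4.39 V.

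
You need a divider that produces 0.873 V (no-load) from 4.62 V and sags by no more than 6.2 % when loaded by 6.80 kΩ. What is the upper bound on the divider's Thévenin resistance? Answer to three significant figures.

Loading drop = R_th/(R_th + R_L) ≤ 0.0620, so R_th ≤ R_L · ε/(1−ε) = 6.80 kΩ × 0.0620/0.9380 = 449 Ω.
(Any R1, R2 with R2/(R1+R2) = 0.189 and R1‖R2 ≤ 449 Ω will meet the spec.)

R_th ≤ 449 Ω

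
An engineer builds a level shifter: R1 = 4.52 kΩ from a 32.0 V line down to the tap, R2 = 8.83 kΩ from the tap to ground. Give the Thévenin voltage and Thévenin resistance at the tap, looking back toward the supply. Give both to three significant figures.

V_th = 21.2 V, R_th = 2.99 kΩ

V_th is the open-circuit tap voltage: 32.0 × 8.83/(4.52 + 8.83) = 21.2 V.
With the supply zeroed, R1 and R2 appear in parallel from the tap: R_th = R1‖R2 = (4.52 × 8.83)/13.35 = 2.99 kΩ.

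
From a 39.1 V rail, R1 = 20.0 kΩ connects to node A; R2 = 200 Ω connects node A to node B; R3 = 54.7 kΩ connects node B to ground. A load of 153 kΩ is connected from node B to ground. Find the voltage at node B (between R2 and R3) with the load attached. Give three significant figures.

At node B, R3 is in parallel with the load: R3‖R_L = 40290 Ω.
Below node A the resistance is R2 + (R3‖R_L) = 40490 Ω, so V_A = 39.1 × 40490/60490 = 26.17 V.
Then V_B = V_A × (R3‖R_L)/(R2 + R3‖R_L) = 26.17 × 40290/40490 = 26.0 V.

V ≈ 26.0 V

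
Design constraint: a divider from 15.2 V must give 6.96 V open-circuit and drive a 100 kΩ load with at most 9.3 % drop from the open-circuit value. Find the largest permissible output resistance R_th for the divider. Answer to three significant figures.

R_th ≤ 10.3 kΩ

Loading drop = R_th/(R_th + R_L) ≤ 0.0930, so R_th ≤ R_L · ε/(1−ε) = 100 kΩ × 0.0930/0.9070 = 10.3 kΩ.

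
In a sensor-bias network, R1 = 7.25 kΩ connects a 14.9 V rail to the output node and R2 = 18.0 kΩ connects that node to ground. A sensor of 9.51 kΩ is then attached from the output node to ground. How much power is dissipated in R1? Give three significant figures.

P ≈ 8.87 mW

Total resistance from the source is R1 + (R2‖R_L) = 13.47 kΩ, so I = 14.9/13.47 kΩ = 1.106 mA.
P = I²·R1 = (1.106 mA)² × 7.25 kΩ = 8.87 mW.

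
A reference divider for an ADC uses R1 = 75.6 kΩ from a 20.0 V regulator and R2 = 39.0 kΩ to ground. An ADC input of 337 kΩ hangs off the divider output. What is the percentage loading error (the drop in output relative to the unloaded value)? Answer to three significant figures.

7.09 %

The divider's output (Thévenin) resistance is R1‖R2 = 25.73 kΩ.
Fractional drop under load = R_th/(R_th + R_L) = 25.73 / (25.73 + 337) = 0.07093.
So the output falls by 7.09 %.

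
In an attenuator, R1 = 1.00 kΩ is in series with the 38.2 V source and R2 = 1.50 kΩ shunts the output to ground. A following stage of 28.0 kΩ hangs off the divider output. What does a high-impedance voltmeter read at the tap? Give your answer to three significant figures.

The load sits in parallel with R2: R2‖R_L = (1.50 × 28.0) / (1.50 + 28.0) = 1.424 kΩ.
V_out = 38.2 × 1.424 / (1.00 + 1.424) = 38.2 × 1.424/2.424 = 22.4 V.

V_out ≈ 22.4 V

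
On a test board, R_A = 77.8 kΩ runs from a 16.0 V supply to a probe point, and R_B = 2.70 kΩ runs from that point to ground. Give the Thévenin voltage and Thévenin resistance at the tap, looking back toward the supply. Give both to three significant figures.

V_th is the open-circuit tap voltage: 16.0 × 2.70/(77.8 + 2.70) = 0.537 V.
With the supply zeroed, R_A and R_B appear in parallel from the tap: R_th = R_A‖R_B = (77.8 × 2.70)/80.50 = 2.61 kΩ.

V_th = 0.537 V, R_th = 2.61 kΩ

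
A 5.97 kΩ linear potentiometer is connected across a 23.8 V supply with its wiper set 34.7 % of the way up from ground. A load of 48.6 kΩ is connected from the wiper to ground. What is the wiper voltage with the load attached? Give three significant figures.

V ≈ 8.03 V

The wiper splits the pot into (1−α)R = 3.898 kΩ above and αR = 2.072 kΩ below.
Lower section ‖ load = 1.987 kΩ.
V_wiper = 23.8 × 1.987/(3.898 + 1.987) = 8.03 V.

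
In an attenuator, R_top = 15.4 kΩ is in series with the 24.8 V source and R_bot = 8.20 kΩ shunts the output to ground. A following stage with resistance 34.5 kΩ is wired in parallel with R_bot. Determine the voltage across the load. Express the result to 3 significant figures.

V_out ≈ 7.46 V

The load sits in parallel with R_bot: R_bot‖R_L = (8.20 × 34.5) / (8.20 + 34.5) = 6.625 kΩ.
V_out = 24.8 × 6.625 / (15.4 + 6.625) = 24.8 × 6.625/22.03 = 7.46 V.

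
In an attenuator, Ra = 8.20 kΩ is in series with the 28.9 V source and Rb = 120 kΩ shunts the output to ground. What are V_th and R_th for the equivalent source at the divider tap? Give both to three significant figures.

V_th = 27.1 V, R_th = 7.68 kΩ

V_th is the open-circuit tap voltage: 28.9 × 120/(8.20 + 120) = 27.1 V.
With the supply zeroed, Ra and Rb appear in parallel from the tap: R_th = Ra‖Rb = (8.20 × 120)/128.2 = 7.68 kΩ.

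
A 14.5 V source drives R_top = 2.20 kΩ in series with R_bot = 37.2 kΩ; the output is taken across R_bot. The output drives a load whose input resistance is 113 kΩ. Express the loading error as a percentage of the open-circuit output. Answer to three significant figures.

The divider's output (Thévenin) resistance is R_top‖R_bot = 2.077 kΩ.
Fractional drop under load = R_th/(R_th + R_L) = 2.077 / (2.077 + 113) = 0.01805.
So the output falls by 1.81 %.

1.81 %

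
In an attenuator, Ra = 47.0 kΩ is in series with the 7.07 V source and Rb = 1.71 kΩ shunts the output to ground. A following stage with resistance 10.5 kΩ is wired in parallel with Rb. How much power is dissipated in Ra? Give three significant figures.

Total resistance from the source is Ra + (Rb‖R_L) = 48.47 kΩ, so I = 7.07/48.47 kΩ = 0.1459 mA.
P = I²·Ra = (0.1459 mA)² × 47.0 kΩ = 1.00 mW.

P ≈ 1.00 mW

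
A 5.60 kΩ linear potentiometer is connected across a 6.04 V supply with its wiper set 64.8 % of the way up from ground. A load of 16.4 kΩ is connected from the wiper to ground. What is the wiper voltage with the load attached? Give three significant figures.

The wiper splits the pot into (1−α)R = 1.971 kΩ above and αR = 3.629 kΩ below.
Lower section ‖ load = 2.971 kΩ.
V_wiper = 6.04 × 2.971/(1.971 + 2.971) = 3.63 V.

V ≈ 3.63 V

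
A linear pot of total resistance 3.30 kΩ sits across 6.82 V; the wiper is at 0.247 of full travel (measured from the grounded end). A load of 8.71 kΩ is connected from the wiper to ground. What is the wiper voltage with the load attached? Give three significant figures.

The wiper splits the pot into (1−α)R = 2485 Ω above and αR = 815.1 Ω below.
Lower section ‖ load = 745.3 Ω.
V_wiper = 6.82 × 745.3/(2485 + 745.3) = 1.57 V.

V ≈ 1.57 V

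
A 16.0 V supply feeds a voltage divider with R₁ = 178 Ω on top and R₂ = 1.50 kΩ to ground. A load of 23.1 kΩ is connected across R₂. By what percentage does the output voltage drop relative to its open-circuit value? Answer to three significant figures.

0.684 %

The divider's output (Thévenin) resistance is R₁‖R₂ = 159.1 Ω.
Fractional drop under load = R_th/(R_th + R_L) = 159.1 / (159.1 + 23100) = 0.006841.
So the output falls by 0.684 %.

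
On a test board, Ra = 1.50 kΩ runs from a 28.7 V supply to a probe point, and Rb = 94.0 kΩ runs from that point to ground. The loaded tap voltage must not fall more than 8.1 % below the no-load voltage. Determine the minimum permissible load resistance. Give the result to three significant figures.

R_L(min) ≈ 16.8 kΩ

Output resistance R_th = Ra‖Rb = (1.50 × 94.0)/95.50 = 1.476 kΩ.
The fractional drop is R_th/(R_th + R_L); requiring this ≤ 0.0810 gives R_L ≥ R_th(1/0.0810 − 1) = 1.476 × 11.35 = 16.8 kΩ.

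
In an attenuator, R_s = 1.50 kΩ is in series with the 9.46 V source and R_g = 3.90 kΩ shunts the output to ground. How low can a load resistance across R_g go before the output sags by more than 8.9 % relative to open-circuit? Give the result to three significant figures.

Output resistance R_th = R_s‖R_g = (1.50 × 3.90)/5.400 = 1.083 kΩ.
The fractional drop is R_th/(R_th + R_L); requiring this ≤ 0.0890 gives R_L ≥ R_th(1/0.0890 − 1) = 1.083 × 10.24 = 11.1 kΩ.

R_L(min) ≈ 11.1 kΩ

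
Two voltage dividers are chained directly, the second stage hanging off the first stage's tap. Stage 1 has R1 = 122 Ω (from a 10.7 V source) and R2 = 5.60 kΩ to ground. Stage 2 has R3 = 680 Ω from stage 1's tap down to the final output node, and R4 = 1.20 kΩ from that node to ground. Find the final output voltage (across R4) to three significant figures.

Stage 2 presents R3+R4 = 1880 Ω as a load on stage 1's tap.
Stage 1's lower leg becomes R2‖(R3+R4) = 1407 Ω, so V_mid = 10.7 × 1407/1529 = 9.847 V.
Stage 2 is itself unloaded: V_out = V_mid × R4/(R3+R4) = 9.847 × 1200/1880 = 6.29 V.

V_out ≈ 6.29 V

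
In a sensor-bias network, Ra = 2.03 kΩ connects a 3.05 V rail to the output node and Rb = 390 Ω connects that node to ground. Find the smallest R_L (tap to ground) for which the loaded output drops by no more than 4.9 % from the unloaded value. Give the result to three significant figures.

R_L(min) ≈ 6.35 kΩ

Output resistance R_th = Ra‖Rb = (2030 × 390)/2420 = 327.1 Ω.
The fractional drop is R_th/(R_th + R_L); requiring this ≤ 0.0490 gives R_L ≥ R_th(1/0.0490 − 1) = 327.1 × 19.41 = 6.35 kΩ.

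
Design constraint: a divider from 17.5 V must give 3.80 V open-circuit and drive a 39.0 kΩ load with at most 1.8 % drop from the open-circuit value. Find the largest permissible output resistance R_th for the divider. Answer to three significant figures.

Loading drop = R_th/(R_th + R_L) ≤ 0.0180, so R_th ≤ R_L · ε/(1−ε) = 39.0 kΩ × 0.0180/0.9820 = 715 Ω.

R_th ≤ 715 Ω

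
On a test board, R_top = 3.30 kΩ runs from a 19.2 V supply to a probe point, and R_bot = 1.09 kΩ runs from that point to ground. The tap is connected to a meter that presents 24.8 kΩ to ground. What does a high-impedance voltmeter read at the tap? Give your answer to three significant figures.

The load sits in parallel with R_bot: R_bot‖R_L = (1.09 × 24.8) / (1.09 + 24.8) = 1.044 kΩ.
V_out = 19.2 × 1.044 / (3.30 + 1.044) = 19.2 × 1.044/4.344 = 4.61 V.

V_out ≈ 4.61 V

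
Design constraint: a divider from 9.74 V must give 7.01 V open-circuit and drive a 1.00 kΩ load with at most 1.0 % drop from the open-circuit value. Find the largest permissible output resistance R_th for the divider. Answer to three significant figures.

R_th ≤ 10.1 Ω

Loading drop = R_th/(R_th + R_L) ≤ 0.0100, so R_th ≤ R_L · ε/(1−ε) = 1.00 kΩ × 0.0100/0.9900 = 10.1 Ω.
(Any R1, R2 with R2/(R1+R2) = 0.720 and R1‖R2 ≤ 10.1 Ω will meet the spec.)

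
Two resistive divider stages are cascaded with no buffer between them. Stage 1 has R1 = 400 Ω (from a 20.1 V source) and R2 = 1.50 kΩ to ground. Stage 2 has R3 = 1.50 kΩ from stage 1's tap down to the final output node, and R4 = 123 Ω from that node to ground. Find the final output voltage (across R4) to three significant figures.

V_out ≈ 1.01 V

Stage 2 presents R3+R4 = 1623 Ω as a load on stage 1's tap.
Stage 1's lower leg becomes R2‖(R3+R4) = 779.5 Ω, so V_mid = 20.1 × 779.5/1180 = 13.28 V.
Stage 2 is itself unloaded: V_out = V_mid × R4/(R3+R4) = 13.28 × 123/1623 = 1.01 V.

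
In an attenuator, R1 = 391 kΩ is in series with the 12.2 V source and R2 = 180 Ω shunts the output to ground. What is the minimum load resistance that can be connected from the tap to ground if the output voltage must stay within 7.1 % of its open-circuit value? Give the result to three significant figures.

Output resistance R_th = R1‖R2 = (391000 × 180)/391200 = 179.9 Ω.
The fractional drop is R_th/(R_th + R_L); requiring this ≤ 0.0710 gives R_L ≥ R_th(1/0.0710 − 1) = 179.9 × 13.08 = 2.35 kΩ.

R_L(min) ≈ 2.35 kΩ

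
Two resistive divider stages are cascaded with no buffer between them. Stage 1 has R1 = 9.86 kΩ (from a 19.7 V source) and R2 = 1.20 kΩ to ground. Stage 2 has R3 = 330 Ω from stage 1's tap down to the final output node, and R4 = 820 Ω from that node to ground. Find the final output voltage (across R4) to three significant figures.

Stage 2 presents R3+R4 = 1150 Ω as a load on stage 1's tap.
Stage 1's lower leg becomes R2‖(R3+R4) = 587.2 Ω, so V_mid = 19.7 × 587.2/10450 = 1.107 V.
Stage 2 is itself unloaded: V_out = V_mid × R4/(R3+R4) = 1.107 × 820/1150 = 0.790 V.

V_out ≈ 0.790 V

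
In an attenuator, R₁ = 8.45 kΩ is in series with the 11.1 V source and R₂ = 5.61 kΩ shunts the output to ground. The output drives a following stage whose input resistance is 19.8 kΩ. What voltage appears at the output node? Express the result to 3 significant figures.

The load sits in parallel with R₂: R₂‖R_L = (5.61 × 19.8) / (5.61 + 19.8) = 4.371 kΩ.
V_out = 11.1 × 4.371 / (8.45 + 4.371) = 11.1 × 4.371/12.82 = 3.78 V.

V_out ≈ 3.78 V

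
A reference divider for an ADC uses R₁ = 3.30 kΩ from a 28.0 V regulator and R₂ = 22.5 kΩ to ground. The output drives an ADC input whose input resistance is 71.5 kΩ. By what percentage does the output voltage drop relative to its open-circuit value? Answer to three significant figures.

The divider's output (Thévenin) resistance is R₁‖R₂ = 2.878 kΩ.
Fractional drop under load = R_th/(R_th + R_L) = 2.878 / (2.878 + 71.5) = 0.03869.
So the output falls by 3.87 %.

3.87 %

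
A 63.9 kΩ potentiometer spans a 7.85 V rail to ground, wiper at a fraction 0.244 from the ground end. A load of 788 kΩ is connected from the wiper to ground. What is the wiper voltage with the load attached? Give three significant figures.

V ≈ 1.89 V

The wiper splits the pot into (1−α)R = 48.31 kΩ above and αR = 15.59 kΩ below.
Lower section ‖ load = 15.29 kΩ.
V_wiper = 7.85 × 15.29/(48.31 + 15.29) = 1.89 V.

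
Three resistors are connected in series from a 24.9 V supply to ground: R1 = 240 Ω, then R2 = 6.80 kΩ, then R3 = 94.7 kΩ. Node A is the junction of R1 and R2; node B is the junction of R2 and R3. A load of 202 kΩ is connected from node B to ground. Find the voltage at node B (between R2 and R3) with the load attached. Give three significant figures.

V ≈ 22.4 V

At node B, R3 is in parallel with the load: R3‖R_L = 64470 Ω.
Below node A the resistance is R2 + (R3‖R_L) = 71270 Ω, so V_A = 24.9 × 71270/71510 = 24.82 V.
Then V_B = V_A × (R3‖R_L)/(R2 + R3‖R_L) = 24.82 × 64470/71270 = 22.4 V.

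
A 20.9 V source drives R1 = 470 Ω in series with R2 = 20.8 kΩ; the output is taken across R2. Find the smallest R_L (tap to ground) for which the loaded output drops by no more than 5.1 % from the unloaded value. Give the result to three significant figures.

R_L(min) ≈ 8.55 kΩ

Output resistance R_th = R1‖R2 = (470 × 20800)/21270 = 459.6 Ω.
The fractional drop is R_th/(R_th + R_L); requiring this ≤ 0.0510 gives R_L ≥ R_th(1/0.0510 − 1) = 459.6 × 18.61 = 8.55 kΩ.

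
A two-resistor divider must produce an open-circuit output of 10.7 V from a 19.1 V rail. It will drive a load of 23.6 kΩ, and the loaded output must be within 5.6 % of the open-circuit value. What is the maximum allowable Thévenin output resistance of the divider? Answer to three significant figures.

R_th ≤ 1.40 kΩ

Loading drop = R_th/(R_th + R_L) ≤ 0.0560, so R_th ≤ R_L · ε/(1−ε) = 23.6 kΩ × 0.0560/0.9440 = 1.40 kΩ.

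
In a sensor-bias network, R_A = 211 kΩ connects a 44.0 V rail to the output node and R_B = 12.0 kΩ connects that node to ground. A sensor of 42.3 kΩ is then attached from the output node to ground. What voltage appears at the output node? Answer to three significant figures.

The load sits in parallel with R_B: R_B‖R_L = (12.0 × 42.3) / (12.0 + 42.3) = 9.348 kΩ.
V_out = 44.0 × 9.348 / (211 + 9.348) = 44.0 × 9.348/220.3 = 1.87 V.

V_out ≈ 1.87 V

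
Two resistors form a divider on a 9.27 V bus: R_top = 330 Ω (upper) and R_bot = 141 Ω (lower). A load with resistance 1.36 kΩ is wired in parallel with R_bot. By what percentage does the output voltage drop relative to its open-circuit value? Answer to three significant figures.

The divider's output (Thévenin) resistance is R_top‖R_bot = 98.79 Ω.
Fractional drop under load = R_th/(R_th + R_L) = 98.79 / (98.79 + 1360) = 0.06772.
So the output falls by 6.77 %.

6.77 %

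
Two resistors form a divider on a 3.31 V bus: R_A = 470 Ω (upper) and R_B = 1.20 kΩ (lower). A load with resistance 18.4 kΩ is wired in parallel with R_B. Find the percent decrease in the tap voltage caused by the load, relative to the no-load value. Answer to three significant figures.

The divider's output (Thévenin) resistance is R_A‖R_B = 337.7 Ω.
Fractional drop under load = R_th/(R_th + R_L) = 337.7 / (337.7 + 18400) = 0.01802.
So the output falls by 1.80 %.

1.80 %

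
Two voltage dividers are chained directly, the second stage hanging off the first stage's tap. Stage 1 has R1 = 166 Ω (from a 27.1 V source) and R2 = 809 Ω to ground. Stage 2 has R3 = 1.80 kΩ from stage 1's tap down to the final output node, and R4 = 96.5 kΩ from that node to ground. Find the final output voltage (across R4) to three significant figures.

V_out ≈ 22.0 V

Stage 2 presents R3+R4 = 98300 Ω as a load on stage 1's tap.
Stage 1's lower leg becomes R2‖(R3+R4) = 802.4 Ω, so V_mid = 27.1 × 802.4/968.4 = 22.45 V.
Stage 2 is itself unloaded: V_out = V_mid × R4/(R3+R4) = 22.45 × 96500/98300 = 22.0 V.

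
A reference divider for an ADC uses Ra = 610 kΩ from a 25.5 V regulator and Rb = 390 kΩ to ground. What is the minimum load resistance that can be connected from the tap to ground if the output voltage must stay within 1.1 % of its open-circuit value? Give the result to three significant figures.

Output resistance R_th = Ra‖Rb = (610 × 390)/1000 = 237.9 kΩ.
The fractional drop is R_th/(R_th + R_L); requiring this ≤ 0.0110 gives R_L ≥ R_th(1/0.0110 − 1) = 237.9 × 89.91 = 21.4 MΩ.

R_L(min) ≈ 21.4 MΩ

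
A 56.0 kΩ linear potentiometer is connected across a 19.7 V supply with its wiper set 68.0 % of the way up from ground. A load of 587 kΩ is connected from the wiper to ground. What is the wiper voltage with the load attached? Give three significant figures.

The wiper splits the pot into (1−α)R = 17.92 kΩ above and αR = 38.08 kΩ below.
Lower section ‖ load = 35.76 kΩ.
V_wiper = 19.7 × 35.76/(17.92 + 35.76) = 13.1 V.

V ≈ 13.1 V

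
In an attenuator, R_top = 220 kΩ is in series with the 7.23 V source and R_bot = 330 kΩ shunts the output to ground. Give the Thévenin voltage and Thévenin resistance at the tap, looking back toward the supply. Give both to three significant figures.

V_th = 4.34 V, R_th = 132 kΩ

V_th is the open-circuit tap voltage: 7.23 × 330/(220 + 330) = 4.34 V.
With the supply zeroed, R_top and R_bot appear in parallel from the tap: R_th = R_top‖R_bot = (220 × 330)/550.0 = 132 kΩ.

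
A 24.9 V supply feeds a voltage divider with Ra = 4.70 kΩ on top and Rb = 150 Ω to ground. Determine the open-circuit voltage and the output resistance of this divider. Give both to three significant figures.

V_th = 0.770 V, R_th = 145 Ω

V_th is the open-circuit tap voltage: 24.9 × 150/(4700 + 150) = 0.770 V.
With the supply zeroed, Ra and Rb appear in parallel from the tap: R_th = Ra‖Rb = (4700 × 150)/4850 = 145 Ω.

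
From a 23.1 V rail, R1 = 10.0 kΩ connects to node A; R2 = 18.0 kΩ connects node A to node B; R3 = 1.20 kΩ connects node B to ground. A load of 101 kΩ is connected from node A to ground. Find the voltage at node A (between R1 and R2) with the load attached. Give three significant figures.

Below node A the series string R2+R3 = 19.20 kΩ sits in parallel with the 101 kΩ load: 16.13 kΩ.
V_A = 23.1 × 16.13/(10.0 + 16.13) = 14.3 V.

V ≈ 14.3 V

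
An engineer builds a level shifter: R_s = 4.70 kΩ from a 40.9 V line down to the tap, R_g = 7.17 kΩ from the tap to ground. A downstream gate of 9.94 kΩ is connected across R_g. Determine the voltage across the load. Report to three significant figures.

The load sits in parallel with R_g: R_g‖R_L = (7.17 × 9.94) / (7.17 + 9.94) = 4.165 kΩ.
V_out = 40.9 × 4.165 / (4.70 + 4.165) = 40.9 × 4.165/8.865 = 19.2 V.

V_out ≈ 19.2 V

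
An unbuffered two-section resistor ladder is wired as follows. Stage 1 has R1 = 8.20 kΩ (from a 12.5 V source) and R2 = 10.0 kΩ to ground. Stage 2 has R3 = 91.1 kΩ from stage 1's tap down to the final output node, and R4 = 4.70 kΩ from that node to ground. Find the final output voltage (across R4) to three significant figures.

Stage 2 presents R3+R4 = 95.80 kΩ as a load on stage 1's tap.
Stage 1's lower leg becomes R2‖(R3+R4) = 9.055 kΩ, so V_mid = 12.5 × 9.055/17.25 = 6.560 V.
Stage 2 is itself unloaded: V_out = V_mid × R4/(R3+R4) = 6.560 × 4.70/95.80 = 0.322 V.

V_out ≈ 0.322 V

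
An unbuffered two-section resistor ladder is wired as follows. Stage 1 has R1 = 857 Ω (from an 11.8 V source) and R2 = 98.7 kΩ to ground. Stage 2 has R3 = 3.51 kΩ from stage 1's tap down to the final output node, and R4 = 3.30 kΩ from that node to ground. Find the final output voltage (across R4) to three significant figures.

Stage 2 presents R3+R4 = 6810 Ω as a load on stage 1's tap.
Stage 1's lower leg becomes R2‖(R3+R4) = 6370 Ω, so V_mid = 11.8 × 6370/7227 = 10.40 V.
Stage 2 is itself unloaded: V_out = V_mid × R4/(R3+R4) = 10.40 × 3300/6810 = 5.04 V.

V_out ≈ 5.04 V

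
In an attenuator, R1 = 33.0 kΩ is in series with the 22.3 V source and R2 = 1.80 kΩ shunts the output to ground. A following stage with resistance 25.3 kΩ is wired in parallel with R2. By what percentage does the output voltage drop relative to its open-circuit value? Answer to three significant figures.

The divider's output (Thévenin) resistance is R1‖R2 = 1.707 kΩ.
Fractional drop under load = R_th/(R_th + R_L) = 1.707 / (1.707 + 25.3) = 0.06320.
So the output falls by 6.32 %.

6.32 %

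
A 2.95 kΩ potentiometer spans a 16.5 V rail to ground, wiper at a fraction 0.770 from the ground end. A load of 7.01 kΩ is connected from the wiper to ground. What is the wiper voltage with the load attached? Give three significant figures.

The wiper splits the pot into (1−α)R = 678.5 Ω above and αR = 2272 Ω below.
Lower section ‖ load = 1716 Ω.
V_wiper = 16.5 × 1716/(678.5 + 1716) = 11.8 V.

V ≈ 11.8 V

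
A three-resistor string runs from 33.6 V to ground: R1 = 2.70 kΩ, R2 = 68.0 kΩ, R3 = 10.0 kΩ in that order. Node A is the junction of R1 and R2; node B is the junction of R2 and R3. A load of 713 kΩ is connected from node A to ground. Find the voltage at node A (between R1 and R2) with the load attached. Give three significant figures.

V ≈ 32.4 V

Below node A the series string R2+R3 = 78.00 kΩ sits in parallel with the 713 kΩ load: 70.31 kΩ.
V_A = 33.6 × 70.31/(2.70 + 70.31) = 32.4 V.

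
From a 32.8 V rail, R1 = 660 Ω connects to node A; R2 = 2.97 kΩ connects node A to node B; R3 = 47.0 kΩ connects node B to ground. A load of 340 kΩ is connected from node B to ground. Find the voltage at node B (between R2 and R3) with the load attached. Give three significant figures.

V ≈ 30.1 V

At node B, R3 is in parallel with the load: R3‖R_L = 41290 Ω.
Below node A the resistance is R2 + (R3‖R_L) = 44260 Ω, so V_A = 32.8 × 44260/44920 = 32.32 V.
Then V_B = V_A × (R3‖R_L)/(R2 + R3‖R_L) = 32.32 × 41290/44260 = 30.1 V.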